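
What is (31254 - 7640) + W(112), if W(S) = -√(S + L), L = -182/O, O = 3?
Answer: 23614 - √462/3 ≈ 23607.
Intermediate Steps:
L = -182/3 ≈ -60.667
W(S) = -√(-182/3 + S) (W(S) = -√(S - 182/3) = -√(-182/3 + S))
(31254 - 7640) + W(112) = (31254 - 7640) - √(-546 + 9*112)/3 = 23614 - √(-546 + 1008)/3 = 23614 - √462/3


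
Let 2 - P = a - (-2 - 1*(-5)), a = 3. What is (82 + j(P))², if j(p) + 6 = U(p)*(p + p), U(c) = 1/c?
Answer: 6084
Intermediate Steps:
P = 2 (P = 2 - (3 - (-2 - 1*(-5))) = 2 - (3 - (-2 + 5)) = 2 - (3 - 1*3) = 2 - (3 - 3) = 2 - 1*0 = 2 + 0 = 2)
j(p) = -4 (j(p) = -6 + (p + p)/p = -6 + (2*p)/p = -6 + 2 = -4)
(82 + j(P))² = (82 - 4)² = 78² = 6084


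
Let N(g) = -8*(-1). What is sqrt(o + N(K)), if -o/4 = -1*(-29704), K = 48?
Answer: 2*I*sqrt(29702) ≈ 344.69*I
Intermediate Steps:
N(g) = 8
o = -118816 (o = -(-4)*(-29704) = -4*29704 = -118816)
sqrt(o + N(K)) = sqrt(-118816 + 8) = sqrt(-118808) = 2*I*sqrt(29702)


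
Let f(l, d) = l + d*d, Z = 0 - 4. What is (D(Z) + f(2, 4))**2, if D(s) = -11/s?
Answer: 6889/16 ≈ 430.56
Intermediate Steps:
Z = -4
f(l, d) = l + d**2
(D(Z) + f(2, 4))**2 = (-11/(-4) + (2 + 4**2))**2 = (-11*(-1/4) + (2 + 16))**2 = (11/4 + 18)**2 = (83/4)**2 = 6889/16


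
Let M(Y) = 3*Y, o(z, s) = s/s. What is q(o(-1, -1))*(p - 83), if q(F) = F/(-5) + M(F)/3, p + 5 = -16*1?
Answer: -416/5 ≈ -83.200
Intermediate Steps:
o(z, s) = 1
p = -21 (p = -5 - 16*1 = -5 - 16 = -21)
q(F) = 4*F/5 (q(F) = F/(-5) + (3*F)/3 = F*(-1/5) + (3*F)*(1/3) = -F/5 + F = 4*F/5)
q(o(-1, -1))*(p - 83) = ((4/5)*1)*(-21 - 83) = (4/5)*(-104) = -416/5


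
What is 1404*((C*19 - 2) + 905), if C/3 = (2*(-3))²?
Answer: 4148820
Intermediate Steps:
C = 108 (C = 3*(2*(-3))² = 3*(-6)² = 3*36 = 108)
1404*((C*19 - 2) + 905) = 1404*((108*19 - 2) + 905) = 1404*((2052 - 2) + 905) = 1404*(2050 + 905) = 1404*2955 = 4148820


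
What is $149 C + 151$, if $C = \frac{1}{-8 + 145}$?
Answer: $\frac{20836}{137} \approx 152.09$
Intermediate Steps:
$C = \frac{1}{137} \approx 0.0072993$
$149 C + 151 = 149 \cdot \frac{1}{137} + 151 = \frac{149}{137} + 151 = \frac{20836}{137}$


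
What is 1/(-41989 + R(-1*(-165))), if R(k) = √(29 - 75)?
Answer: -41989/1763076167 - I*√46/1763076167 ≈ -2.3816e-5 - 3.8469e-9*I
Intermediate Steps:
R(k) = I*√46 (R(k) = √(-46) = I*√46)
1/(-41989 + R(-1*(-165))) = 1/(-41989 + I*√46)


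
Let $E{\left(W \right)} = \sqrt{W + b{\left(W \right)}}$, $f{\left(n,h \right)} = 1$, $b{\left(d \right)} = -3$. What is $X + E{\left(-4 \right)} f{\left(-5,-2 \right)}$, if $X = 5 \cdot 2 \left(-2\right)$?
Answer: $-20 + i \sqrt{7} \approx -20.0 + 2.6458 i$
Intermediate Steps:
$X = -20$ ($X = 10 \left(-2\right) = -20$)
$E{\left(W \right)} = \sqrt{-3 + W}$ ($E{\left(W \right)} = \sqrt{W - 3} = \sqrt{-3 + W}$)
$X + E{\left(-4 \right)} f{\left(-5,-2 \right)} = -20 + \sqrt{-3 - 4} \cdot 1 = -20 + \sqrt{-7} \cdot 1 = -20 + i \sqrt{7} \cdot 1 = -20 + i \sqrt{7}$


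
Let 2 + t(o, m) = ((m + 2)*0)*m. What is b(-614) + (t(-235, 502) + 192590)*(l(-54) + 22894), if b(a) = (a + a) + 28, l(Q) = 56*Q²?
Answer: 35857958520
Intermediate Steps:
t(o, m) = -2 (t(o, m) = -2 + ((m + 2)*0)*m = -2 + ((2 + m)*0)*m = -2 + 0*m = -2 + 0 = -2)
b(a) = 28 + 2*a (b(a) = 2*a + 28 = 28 + 2*a)
b(-614) + (t(-235, 502) + 192590)*(l(-54) + 22894) = (28 + 2*(-614)) + (-2 + 192590)*(56*(-54)² + 22894) = (28 - 1228) + 192588*(56*2916 + 22894) = -1200 + 192588*(163296 + 22894) = -1200 + 192588*186190 = -1200 + 35857959720 = 35857958520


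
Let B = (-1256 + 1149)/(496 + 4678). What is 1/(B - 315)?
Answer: -5174/1629917 ≈ -0.0031744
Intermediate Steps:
B = -107/5174 ≈ -0.020680
1/(B - 315) = 1/(-107/5174 - 315) = 1/(-1629917/5174) = -5174/1629917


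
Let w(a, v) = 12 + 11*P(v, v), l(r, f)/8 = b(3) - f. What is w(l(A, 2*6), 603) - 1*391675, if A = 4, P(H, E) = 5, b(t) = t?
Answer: -391608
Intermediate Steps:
l(r, f) = 24 - 8*f (l(r, f) = 8*(3 - f) = 24 - 8*f)
w(a, v) = 67 (w(a, v) = 12 + 11*5 = 12 + 55 = 67)
w(l(A, 2*6), 603) - 1*391675 = 67 - 1*391675 = 67 - 391675 = -391608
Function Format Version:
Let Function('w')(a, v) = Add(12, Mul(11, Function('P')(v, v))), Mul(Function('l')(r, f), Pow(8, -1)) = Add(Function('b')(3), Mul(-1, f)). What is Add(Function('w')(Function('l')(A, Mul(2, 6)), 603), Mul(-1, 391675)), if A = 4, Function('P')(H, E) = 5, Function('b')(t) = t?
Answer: -391608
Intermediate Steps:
Function('l')(r, f) = Add(24, Mul(-8, f)) (Function('l')(r, f) = Mul(8, Add(3, Mul(-1, f))) = Add(24, Mul(-8, f)))
Function('w')(a, v) = 67 (Function('w')(a, v) = Add(12, Mul(11, 5)) = Add(12, 55) = 67)
Add(Function('w')(Function('l')(A, Mul(2, 6)), 603), Mul(-1, 391675)) = Add(67, Mul(-1, 391675)) = Add(67, -391675) = -391608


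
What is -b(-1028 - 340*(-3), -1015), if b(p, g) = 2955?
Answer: -2955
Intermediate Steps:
-b(-1028 - 340*(-3), -1015) = -1*2955 = -2955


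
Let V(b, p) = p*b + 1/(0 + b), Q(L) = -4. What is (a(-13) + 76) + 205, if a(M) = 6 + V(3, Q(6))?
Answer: 826/3 ≈ 275.33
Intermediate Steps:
V(b, p) = 1/b + b*p (V(b, p) = b*p + 1/b = 1/b + b*p)
a(M) = -17/3 (a(M) = 6 + (1/3 + 3*(-4)) = 6 + (⅓ - 12) = 6 - 35/3 = -17/3)
(a(-13) + 76) + 205 = (-17/3 + 76) + 205 = 211/3 + 205 = 826/3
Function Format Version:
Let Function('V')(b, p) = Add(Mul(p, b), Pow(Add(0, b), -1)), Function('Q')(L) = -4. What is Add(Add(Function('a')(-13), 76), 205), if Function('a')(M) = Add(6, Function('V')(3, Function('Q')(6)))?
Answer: Rational(826, 3) ≈ 275.33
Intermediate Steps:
Function('V')(b, p) = Add(Pow(b, -1), Mul(b, p)) (Function('V')(b, p) = Add(Mul(b, p), Pow(b, -1)) = Add(Pow(b, -1), Mul(b, p)))
Function('a')(M) = Rational(-17, 3) (Function('a')(M) = Add(6, Add(Pow(3, -1), Mul(3, -4))) = Add(6, Add(Rational(1, 3), -12)) = Add(6, Rational(-35, 3)) = Rational(-17, 3))
Add(Add(Function('a')(-13), 76), 205) = Add(Add(Rational(-17, 3), 76), 205) = Add(Rational(211, 3), 205) = Rational(826, 3)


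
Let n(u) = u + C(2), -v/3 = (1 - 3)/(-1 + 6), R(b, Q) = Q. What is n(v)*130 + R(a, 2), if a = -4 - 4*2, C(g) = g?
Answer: 418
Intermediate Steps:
a = -12 (a = -4 - 8 = -12)
v = 6/5 (v = -3*(1 - 3)/(-1 + 6) = -(-6)/5 = -3*(-2/5) = 6/5 ≈ 1.2000)
n(u) = 2 + u (n(u) = u + 2 = 2 + u)
n(v)*130 + R(a, 2) = (2 + 6/5)*130 + 2 = (16/5)*130 + 2 = 416 + 2 = 418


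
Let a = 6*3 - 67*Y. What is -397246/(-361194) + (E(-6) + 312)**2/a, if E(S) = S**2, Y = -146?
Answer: 2977190561/221231325 ≈ 13.457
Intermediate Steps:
a = 9800 (a = 6*3 - 67*(-146) = 18 + 9782 = 9800)
-397246/(-361194) + (E(-6) + 312)**2/a = -397246/(-361194) + ((-6)**2 + 312)**2/9800 = -397246*(-1/361194) + (36 + 312)**2*(1/9800) = 198623/180597 + 348**2*(1/9800) = 198623/180597 + 121104*(1/9800) = 198623/180597 + 15138/1225 = 2977190561/221231325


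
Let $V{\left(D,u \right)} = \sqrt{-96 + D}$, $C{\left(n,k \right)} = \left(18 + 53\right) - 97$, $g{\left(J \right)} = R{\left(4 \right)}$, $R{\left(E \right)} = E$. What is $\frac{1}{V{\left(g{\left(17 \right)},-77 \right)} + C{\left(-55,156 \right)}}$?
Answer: $- \frac{13}{384} - \frac{i \sqrt{23}}{384} \approx -0.033854 - 0.012489 i$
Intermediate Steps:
$g{\left(J \right)} = 4$
$C{\left(n,k \right)} = -26$ ($C{\left(n,k \right)} = 71 - 97 = -26$)
$\frac{1}{V{\left(g{\left(17 \right)},-77 \right)} + C{\left(-55,156 \right)}} = \frac{1}{\sqrt{-96 + 4} - 26} = \frac{1}{\sqrt{-92} - 26} = \frac{1}{2 i \sqrt{23} - 26} = \frac{1}{-26 + 2 i \sqrt{23}}$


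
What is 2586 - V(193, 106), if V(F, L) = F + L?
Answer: 2287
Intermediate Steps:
2586 - V(193, 106) = 2586 - (193 + 106) = 2586 - 1*299 = 2586 - 299 = 2287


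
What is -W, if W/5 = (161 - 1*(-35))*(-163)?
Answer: 159740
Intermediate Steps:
W = -159740 (W = 5*((161 - 1*(-35))*(-163)) = 5*((161 + 35)*(-163)) = 5*(196*(-163)) = 5*(-31948) = -159740)
-W = -1*(-159740) = 159740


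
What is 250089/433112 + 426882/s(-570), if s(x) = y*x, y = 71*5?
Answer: -22380367939/14606702200 ≈ -1.5322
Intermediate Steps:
y = 355
s(x) = 355*x
250089/433112 + 426882/s(-570) = 250089/433112 + 426882/((355*(-570))) = 250089*(1/433112) + 426882/(-202350) = 250089/433112 + 426882*(-1/202350) = 250089/433112 - 71147/33725 = -22380367939/14606702200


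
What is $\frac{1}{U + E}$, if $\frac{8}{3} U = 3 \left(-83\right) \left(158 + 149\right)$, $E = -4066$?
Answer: $- \frac{8}{261857} \approx -3.0551 \cdot 10^{-5}$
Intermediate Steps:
$U = - \frac{229329}{8}$ ($U = \frac{3 \cdot 3 \left(-83\right) \left(158 + 149\right)}{8} = \frac{3 \left(\left(-249\right) 307\right)}{8} = \frac{3}{8} \left(-76443\right) = - \frac{229329}{8} \approx -28666.0$)
$\frac{1}{U + E} = \frac{1}{- \frac{229329}{8} - 4066} = \frac{1}{- \frac{261857}{8}} = - \frac{8}{261857}$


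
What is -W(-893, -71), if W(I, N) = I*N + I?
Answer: -62510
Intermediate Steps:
W(I, N) = I + I*N
-W(-893, -71) = -(-893)*(1 - 71) = -(-893)*(-70) = -1*62510 = -62510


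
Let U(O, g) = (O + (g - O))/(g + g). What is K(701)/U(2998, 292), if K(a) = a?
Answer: 1402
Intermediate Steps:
U(O, g) = ½ (U(O, g) = g/((2*g)) = g*(1/(2*g)) = ½)
K(701)/U(2998, 292) = 701/(½) = 701*2 = 1402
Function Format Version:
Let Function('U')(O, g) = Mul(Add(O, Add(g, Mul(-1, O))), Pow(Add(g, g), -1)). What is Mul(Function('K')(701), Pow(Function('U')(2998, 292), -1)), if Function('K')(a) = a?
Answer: 1402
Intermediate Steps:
Function('U')(O, g) = Rational(1, 2) (Function('U')(O, g) = Mul(g, Pow(Mul(2, g), -1)) = Mul(g, Mul(Rational(1, 2), Pow(g, -1))) = Rational(1, 2))
Mul(Function('K')(701), Pow(Function('U')(2998, 292), -1)) = Mul(701, Pow(Rational(1, 2), -1)) = Mul(701, 2) = 1402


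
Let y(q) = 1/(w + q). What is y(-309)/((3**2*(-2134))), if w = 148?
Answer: 1/3092166 ≈ 3.2340e-7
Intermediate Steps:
y(q) = 1/(148 + q)
y(-309)/((3**2*(-2134))) = 1/((148 - 309)*((3**2*(-2134)))) = 1/((-161)*((9*(-2134)))) = -1/161/(-19206) = -1/161*(-1/19206) = 1/3092166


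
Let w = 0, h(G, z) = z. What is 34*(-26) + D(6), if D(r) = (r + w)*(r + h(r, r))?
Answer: -812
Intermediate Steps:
D(r) = 2*r² (D(r) = (r + 0)*(r + r) = r*(2*r) = 2*r²)
34*(-26) + D(6) = 34*(-26) + 2*6² = -884 + 2*36 = -884 + 72 = -812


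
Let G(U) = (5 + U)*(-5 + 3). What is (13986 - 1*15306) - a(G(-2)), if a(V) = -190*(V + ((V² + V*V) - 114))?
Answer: -10440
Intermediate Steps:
G(U) = -10 - 2*U (G(U) = (5 + U)*(-2) = -10 - 2*U)
a(V) = 21660 - 380*V² - 190*V (a(V) = -190*(V + ((V² + V²) - 114)) = -190*(V + (2*V² - 114)) = -190*(V + (-114 + 2*V²)) = -190*(-114 + V + 2*V²) = 21660 - 380*V² - 190*V)
(13986 - 1*15306) - a(G(-2)) = (13986 - 1*15306) - (21660 - 380*(-10 - 2*(-2))² - 190*(-10 - 2*(-2))) = (13986 - 15306) - (21660 - 380*(-10 + 4)² - 190*(-10 + 4)) = -1320 - (21660 - 380*(-6)² - 190*(-6)) = -1320 - (21660 - 380*36 + 1140) = -1320 - (21660 - 13680 + 1140) = -1320 - 1*9120 = -1320 - 9120 = -10440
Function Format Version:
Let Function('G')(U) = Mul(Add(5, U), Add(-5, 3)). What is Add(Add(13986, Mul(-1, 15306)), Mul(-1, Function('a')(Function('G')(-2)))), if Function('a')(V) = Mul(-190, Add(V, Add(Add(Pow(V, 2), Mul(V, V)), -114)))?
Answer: -10440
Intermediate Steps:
Function('G')(U) = Add(-10, Mul(-2, U)) (Function('G')(U) = Mul(Add(5, U), -2) = Add(-10, Mul(-2, U)))
Function('a')(V) = Add(21660, Mul(-380, Pow(V, 2)), Mul(-190, V)) (Function('a')(V) = Mul(-190, Add(V, Add(Add(Pow(V, 2), Pow(V, 2)), -114))) = Mul(-190, Add(V, Add(Mul(2, Pow(V, 2)), -114))) = Mul(-190, Add(V, Add(-114, Mul(2, Pow(V, 2))))) = Mul(-190, Add(-114, V, Mul(2, Pow(V, 2)))) = Add(21660, Mul(-380, Pow(V, 2)), Mul(-190, V)))
Add(Add(13986, Mul(-1, 15306)), Mul(-1, Function('a')(Function('G')(-2)))) = Add(Add(13986, Mul(-1, 15306)), Mul(-1, Add(21660, Mul(-380, Pow(Add(-10, Mul(-2, -2)), 2)), Mul(-190, Add(-10, Mul(-2, -2)))))) = Add(Add(13986, -15306), Mul(-1, Add(21660, Mul(-380, Pow(Add(-10, 4), 2)), Mul(-190, Add(-10, 4))))) = Add(-1320, Mul(-1, Add(21660, Mul(-380, Pow(-6, 2)), Mul(-190, -6)))) = Add(-1320, Mul(-1, Add(21660, Mul(-380, 36), 1140))) = Add(-1320, Mul(-1, Add(21660, -13680, 1140))) = Add(-1320, Mul(-1, 9120)) = Add(-1320, -9120) = -10440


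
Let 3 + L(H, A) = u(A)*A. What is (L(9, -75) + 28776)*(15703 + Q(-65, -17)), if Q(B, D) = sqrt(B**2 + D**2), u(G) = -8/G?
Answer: 451696795 + 28765*sqrt(4514) ≈ 4.5363e+8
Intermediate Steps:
L(H, A) = -11 (L(H, A) = -3 + (-8/A)*A = -3 - 8 = -11)
(L(9, -75) + 28776)*(15703 + Q(-65, -17)) = (-11 + 28776)*(15703 + sqrt((-65)**2 + (-17)**2)) = 28765*(15703 + sqrt(4225 + 289)) = 28765*(15703 + sqrt(4514)) = 451696795 + 28765*sqrt(4514)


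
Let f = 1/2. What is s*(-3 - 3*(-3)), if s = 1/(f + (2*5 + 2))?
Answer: 12/25 ≈ 0.48000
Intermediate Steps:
f = ½ ≈ 0.50000
s = 2/25 (s = 1/(½ + (2*5 + 2)) = 1/(½ + (10 + 2)) = 1/(½ + 12) = 1/(25/2) = 2/25 ≈ 0.080000)
s*(-3 - 3*(-3)) = 2*(-3 - 3*(-3))/25 = 2*(-3 + 9)/25 = (2/25)*6 = 12/25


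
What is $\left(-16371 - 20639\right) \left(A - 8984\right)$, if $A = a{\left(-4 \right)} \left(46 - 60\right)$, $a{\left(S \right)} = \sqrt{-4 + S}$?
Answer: $332497840 + 1036280 i \sqrt{2} \approx 3.325 \cdot 10^{8} + 1.4655 \cdot 10^{6} i$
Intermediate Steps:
$A = - 28 i \sqrt{2}$ ($A = \sqrt{-4 - 4} \left(46 - 60\right) = \sqrt{-8} \left(-14\right) = 2 i \sqrt{2} \left(-14\right) = - 28 i \sqrt{2} \approx - 39.598 i$)
$\left(-16371 - 20639\right) \left(A - 8984\right) = \left(-16371 - 20639\right) \left(- 28 i \sqrt{2} - 8984\right) = - 37010 \left(-8984 - 28 i \sqrt{2}\right) = 332497840 + 1036280 i \sqrt{2}$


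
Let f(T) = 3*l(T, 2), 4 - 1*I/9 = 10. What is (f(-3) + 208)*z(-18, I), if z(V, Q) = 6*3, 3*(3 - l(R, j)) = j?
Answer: 3870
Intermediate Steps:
I = -54 (I = 36 - 9*10 = 36 - 90 = -54)
l(R, j) = 3 - j/3
z(V, Q) = 18
f(T) = 7 (f(T) = 3*(3 - 1/3*2) = 3*(3 - 2/3) = 3*(7/3) = 7)
(f(-3) + 208)*z(-18, I) = (7 + 208)*18 = 215*18 = 3870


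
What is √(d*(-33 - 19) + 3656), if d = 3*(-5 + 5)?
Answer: 2*√914 ≈ 60.465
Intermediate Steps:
d = 0 (d = 3*0 = 0)
√(d*(-33 - 19) + 3656) = √(0*(-33 - 19) + 3656) = √(0*(-52) + 3656) = √(0 + 3656) = √3656 = 2*√914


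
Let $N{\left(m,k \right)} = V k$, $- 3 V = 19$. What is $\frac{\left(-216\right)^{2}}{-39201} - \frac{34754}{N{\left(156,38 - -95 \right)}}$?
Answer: $\frac{1323091650}{33020309} \approx 40.069$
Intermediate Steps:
$V = - \frac{19}{3}$ ($V = \left(- \frac{1}{3}\right) 19 = - \frac{19}{3} \approx -6.3333$)
$N{\left(m,k \right)} = - \frac{19 k}{3}$
$\frac{\left(-216\right)^{2}}{-39201} - \frac{34754}{N{\left(156,38 - -95 \right)}} = \frac{\left(-216\right)^{2}}{-39201} - \frac{34754}{\left(- \frac{19}{3}\right) \left(38 - -95\right)} = 46656 \left(- \frac{1}{39201}\right) - \frac{34754}{\left(- \frac{19}{3}\right) \left(38 + 95\right)} = - \frac{15552}{13067} - \frac{34754}{\left(- \frac{19}{3}\right) 133} = - \frac{15552}{13067} - \frac{34754}{- \frac{2527}{3}} = - \frac{15552}{13067} - - \frac{104262}{2527} = - \frac{15552}{13067} + \frac{104262}{2527} = \frac{1323091650}{33020309}$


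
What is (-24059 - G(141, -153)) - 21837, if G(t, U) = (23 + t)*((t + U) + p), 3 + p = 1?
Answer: -43600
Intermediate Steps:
p = -2 (p = -3 + 1 = -2)
G(t, U) = (23 + t)*(-2 + U + t) (G(t, U) = (23 + t)*((t + U) - 2) = (23 + t)*((U + t) - 2) = (23 + t)*(-2 + U + t))
(-24059 - G(141, -153)) - 21837 = (-24059 - (-46 + 141**2 + 21*141 + 23*(-153) - 153*141)) - 21837 = (-24059 - (-46 + 19881 + 2961 - 3519 - 21573)) - 21837 = (-24059 - 1*(-2296)) - 21837 = (-24059 + 2296) - 21837 = -21763 - 21837 = -43600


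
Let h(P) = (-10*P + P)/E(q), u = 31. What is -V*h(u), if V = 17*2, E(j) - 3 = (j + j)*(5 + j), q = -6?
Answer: 3162/5 ≈ 632.40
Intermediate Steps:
E(j) = 3 + 2*j*(5 + j) (E(j) = 3 + (j + j)*(5 + j) = 3 + (2*j)*(5 + j) = 3 + 2*j*(5 + j))
h(P) = -3*P/5 (h(P) = (-10*P + P)/(3 + 2*(-6)**2 + 10*(-6)) = (-9*P)/(3 + 2*36 - 60) = (-9*P)/(3 + 72 - 60) = -9*P/15 = -9*P*(1/15) = -3*P/5)
V = 34
-V*h(u) = -34*(-3/5*31) = -34*(-93)/5 = -1*(-3162/5) = 3162/5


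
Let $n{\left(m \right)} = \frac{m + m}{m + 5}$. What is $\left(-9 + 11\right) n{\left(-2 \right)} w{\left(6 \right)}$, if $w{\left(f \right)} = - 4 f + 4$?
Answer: $\frac{160}{3} \approx 53.333$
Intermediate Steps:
$w{\left(f \right)} = 4 - 4 f$
$n{\left(m \right)} = \frac{2 m}{5 + m}$
$\left(-9 + 11\right) n{\left(-2 \right)} w{\left(6 \right)} = \left(-9 + 11\right) 2 \left(-2\right) \frac{1}{5 - 2} \left(4 - 24\right) = 2 \cdot 2 \left(-2\right) \frac{1}{3} \left(4 - 24\right) = 2 \cdot 2 \left(-2\right) \frac{1}{3} \left(-20\right) = 2 \left(- \frac{4}{3}\right) \left(-20\right) = \left(- \frac{8}{3}\right) \left(-20\right) = \frac{160}{3}$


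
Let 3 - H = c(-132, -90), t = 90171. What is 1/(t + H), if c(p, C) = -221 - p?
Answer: 1/90263 ≈ 1.1079e-5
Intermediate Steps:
H = 92 (H = 3 - (-221 - 1*(-132)) = 3 - (-221 + 132) = 3 - 1*(-89) = 3 + 89 = 92)
1/(t + H) = 1/(90171 + 92) = 1/90263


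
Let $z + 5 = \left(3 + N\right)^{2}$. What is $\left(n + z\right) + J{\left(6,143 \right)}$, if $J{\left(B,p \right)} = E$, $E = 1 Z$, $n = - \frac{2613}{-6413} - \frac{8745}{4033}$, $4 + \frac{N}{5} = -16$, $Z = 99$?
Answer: $\frac{245736522931}{25863629} \approx 9501.2$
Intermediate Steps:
$N = -100$ ($N = -20 + 5 \left(-16\right) = -20 - 80 = -100$)
$n = - \frac{45543456}{25863629}$ ($n = \left(-2613\right) \left(- \frac{1}{6413}\right) - \frac{8745}{4033} = \frac{2613}{6413} - \frac{8745}{4033} = - \frac{45543456}{25863629} \approx -1.7609$)
$E = 99$ ($E = 1 \cdot 99 = 99$)
$z = 9404$ ($z = -5 + \left(3 - 100\right)^{2} = -5 + \left(-97\right)^{2} = -5 + 9409 = 9404$)
$J{\left(B,p \right)} = 99$
$\left(n + z\right) + J{\left(6,143 \right)} = \left(- \frac{45543456}{25863629} + 9404\right) + 99 = \frac{243176023660}{25863629} + 99 = \frac{245736522931}{25863629}$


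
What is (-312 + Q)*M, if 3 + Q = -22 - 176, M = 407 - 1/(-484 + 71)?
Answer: -86231196/413 ≈ -2.0879e+5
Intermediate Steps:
M = 168092/413 (M = 407 - 1/(-413) = 407 - 1*(-1/413) = 407 + 1/413 = 168092/413 ≈ 407.00)
Q = -201 (Q = -3 + (-22 - 176) = -3 - 198 = -201)
(-312 + Q)*M = (-312 - 201)*(168092/413) = -513*168092/413 = -86231196/413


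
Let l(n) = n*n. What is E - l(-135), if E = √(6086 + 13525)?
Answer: -18225 + 3*√2179 ≈ -18085.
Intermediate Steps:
l(n) = n²
E = 3*√2179 (E = √19611 = 3*√2179 ≈ 140.04)
E - l(-135) = 3*√2179 - 1*(-135)² = 3*√2179 - 1*18225 = 3*√2179 - 18225 = -18225 + 3*√2179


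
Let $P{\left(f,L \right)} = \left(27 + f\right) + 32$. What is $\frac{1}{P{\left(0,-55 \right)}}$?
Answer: $\frac{1}{59} \approx 0.016949$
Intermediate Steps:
$P{\left(f,L \right)} = 59 + f$
$\frac{1}{P{\left(0,-55 \right)}} = \frac{1}{59 + 0} = \frac{1}{59}$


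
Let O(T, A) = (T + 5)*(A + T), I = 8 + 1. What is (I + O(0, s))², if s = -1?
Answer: 16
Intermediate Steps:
I = 9
O(T, A) = (5 + T)*(A + T)
(I + O(0, s))² = (9 + (0² + 5*(-1) + 5*0 - 1*0))² = (9 + (0 - 5 + 0 + 0))² = (9 - 5)² = 4² = 16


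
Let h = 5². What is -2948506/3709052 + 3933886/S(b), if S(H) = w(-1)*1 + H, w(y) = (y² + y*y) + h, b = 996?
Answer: 663089609747/172470918 ≈ 3844.6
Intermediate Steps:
h = 25
w(y) = 25 + 2*y² (w(y) = (y² + y*y) + 25 = (y² + y²) + 25 = 2*y² + 25 = 25 + 2*y²)
S(H) = 27 + H (S(H) = (25 + 2*(-1)²)*1 + H = (25 + 2*1)*1 + H = (25 + 2)*1 + H = 27*1 + H = 27 + H)
-2948506/3709052 + 3933886/S(b) = -2948506/3709052 + 3933886/(27 + 996) = -2948506*1/3709052 + 3933886/1023 = -1474253/1854526 + 3933886*(1/1023) = -1474253/1854526 + 357626/93 = 663089609747/172470918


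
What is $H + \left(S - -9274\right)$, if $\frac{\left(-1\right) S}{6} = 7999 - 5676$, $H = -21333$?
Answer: $-25997$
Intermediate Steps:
$S = -13938$ ($S = - 6 \left(7999 - 5676\right) = \left(-6\right) 2323 = -13938$)
$H + \left(S - -9274\right) = -21333 - 4664 = -25997$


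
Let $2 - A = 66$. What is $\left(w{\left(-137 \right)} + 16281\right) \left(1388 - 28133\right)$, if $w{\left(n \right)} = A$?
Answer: $-433723665$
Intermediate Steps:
$A = -64$ ($A = 2 - 66 = -64$)
$w{\left(n \right)} = -64$
$\left(w{\left(-137 \right)} + 16281\right) \left(1388 - 28133\right) = \left(-64 + 16281\right) \left(1388 - 28133\right) = 16217 \left(-26745\right) = -433723665$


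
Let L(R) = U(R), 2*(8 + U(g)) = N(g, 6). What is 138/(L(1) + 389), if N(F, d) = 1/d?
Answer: 1656/4573 ≈ 0.36213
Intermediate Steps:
U(g) = -95/12 (U(g) = -8 + (½)/6 = -8 + (½)*(⅙) = -8 + 1/12 = -95/12)
L(R) = -95/12
138/(L(1) + 389) = 138/(-95/12 + 389) = 138/(4573/12) = (12/4573)*138 = 1656/4573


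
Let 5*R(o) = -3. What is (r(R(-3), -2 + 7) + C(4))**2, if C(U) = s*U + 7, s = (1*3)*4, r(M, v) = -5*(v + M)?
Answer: 1089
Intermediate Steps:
R(o) = -3/5 (R(o) = (1/5)*(-3) = -3/5)
r(M, v) = -5*M - 5*v (r(M, v) = -5*(M + v) = -5*M - 5*v)
s = 12 (s = 3*4 = 12)
C(U) = 7 + 12*U (C(U) = 12*U + 7 = 7 + 12*U)
(r(R(-3), -2 + 7) + C(4))**2 = ((-5*(-3/5) - 5*(-2 + 7)) + (7 + 12*4))**2 = ((3 - 5*5) + (7 + 48))**2 = ((3 - 25) + 55)**2 = (-22 + 55)**2 = 33**2 = 1089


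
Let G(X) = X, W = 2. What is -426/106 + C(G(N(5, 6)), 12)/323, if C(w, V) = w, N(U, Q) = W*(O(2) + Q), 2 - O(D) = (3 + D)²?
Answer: -4153/1007 ≈ -4.1241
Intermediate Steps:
O(D) = 2 - (3 + D)²
N(U, Q) = -46 + 2*Q (N(U, Q) = 2*((2 - (3 + 2)²) + Q) = 2*((2 - 1*5²) + Q) = 2*((2 - 1*25) + Q) = 2*((2 - 25) + Q) = 2*(-23 + Q) = -46 + 2*Q)
-426/106 + C(G(N(5, 6)), 12)/323 = -426/106 + (-46 + 2*6)/323 = -426*1/106 + (-46 + 12)*(1/323) = -213/53 - 34*1/323 = -213/53 - 2/19 = -4153/1007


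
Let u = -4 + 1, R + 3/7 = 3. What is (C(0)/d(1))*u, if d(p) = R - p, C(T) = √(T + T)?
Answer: 0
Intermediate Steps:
C(T) = √2*√T (C(T) = √(2*T) = √2*√T)
R = 18/7 (R = -3/7 + 3 = 18/7 ≈ 2.5714)
d(p) = 18/7 - p
u = -3
(C(0)/d(1))*u = ((√2*√0)/(18/7 - 1*1))*(-3) = ((√2*0)/(18/7 - 1))*(-3) = (0/(11/7))*(-3) = ((7/11)*0)*(-3) = 0*(-3) = 0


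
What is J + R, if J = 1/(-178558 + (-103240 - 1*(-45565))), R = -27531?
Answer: -6503730724/236233 ≈ -27531.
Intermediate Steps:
J = -1/236233 (J = 1/(-178558 + (-103240 + 45565)) = 1/(-178558 - 57675) = 1/(-236233) = -1/236233 ≈ -4.2331e-6)
J + R = -1/236233 - 27531 = -6503730724/236233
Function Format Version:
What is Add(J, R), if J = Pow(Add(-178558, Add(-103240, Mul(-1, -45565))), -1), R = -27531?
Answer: Rational(-6503730724, 236233) ≈ -27531.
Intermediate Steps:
J = Rational(-1, 236233) (J = Pow(Add(-178558, Add(-103240, 45565)), -1) = Pow(Add(-178558, -57675), -1) = Pow(-236233, -1) = Rational(-1, 236233) ≈ -4.2331e-6)
Add(J, R) = Add(Rational(-1, 236233), -27531) = Rational(-6503730724, 236233)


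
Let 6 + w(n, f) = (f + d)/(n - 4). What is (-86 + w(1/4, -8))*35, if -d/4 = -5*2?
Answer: -10556/3 ≈ -3518.7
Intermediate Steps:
d = 40 (d = -(-20)*2 = -4*(-10) = 40)
w(n, f) = -6 + (40 + f)/(-4 + n) (w(n, f) = -6 + (f + 40)/(n - 4) = -6 + (40 + f)/(-4 + n))
(-86 + w(1/4, -8))*35 = (-86 + (64 - 8 - 6/4)/(-4 + 1/4))*35 = (-86 + (64 - 8 - 6*1/4)/(-4 + 1/4))*35 = (-86 + (64 - 8 - 3/2)/(-15/4))*35 = (-86 - 4/15*109/2)*35 = (-86 - 218/15)*35 = -1508/15*35 = -10556/3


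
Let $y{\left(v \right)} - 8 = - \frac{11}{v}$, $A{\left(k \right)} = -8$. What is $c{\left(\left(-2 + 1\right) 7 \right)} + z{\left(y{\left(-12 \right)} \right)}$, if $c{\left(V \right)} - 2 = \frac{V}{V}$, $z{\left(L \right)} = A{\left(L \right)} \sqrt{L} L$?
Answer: $3 - \frac{107 \sqrt{321}}{9} \approx -210.01$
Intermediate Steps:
$y{\left(v \right)} = 8 - \frac{11}{v}$
$z{\left(L \right)} = - 8 L^{\frac{3}{2}}$ ($z{\left(L \right)} = - 8 \sqrt{L} L = - 8 L^{\frac{3}{2}}$)
$c{\left(V \right)} = 3$ ($c{\left(V \right)} = 2 + \frac{V}{V} = 2 + 1 = 3$)
$c{\left(\left(-2 + 1\right) 7 \right)} + z{\left(y{\left(-12 \right)} \right)} = 3 - 8 \left(8 - \frac{11}{-12}\right)^{\frac{3}{2}} = 3 - 8 \left(8 - - \frac{11}{12}\right)^{\frac{3}{2}} = 3 - 8 \left(8 + \frac{11}{12}\right)^{\frac{3}{2}} = 3 - 8 \left(\frac{107}{12}\right)^{\frac{3}{2}} = 3 - 8 \frac{107 \sqrt{321}}{72} = 3 - \frac{107 \sqrt{321}}{9}$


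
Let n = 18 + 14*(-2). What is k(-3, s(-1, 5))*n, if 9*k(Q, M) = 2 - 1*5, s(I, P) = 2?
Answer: 10/3 ≈ 3.3333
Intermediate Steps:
k(Q, M) = -1/3 (k(Q, M) = (2 - 1*5)/9 = (2 - 5)/9 = (1/9)*(-3) = -1/3)
n = -10 (n = 18 - 28 = -10)
k(-3, s(-1, 5))*n = -1/3*(-10) = 10/3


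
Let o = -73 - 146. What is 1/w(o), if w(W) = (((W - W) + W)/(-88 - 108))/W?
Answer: -196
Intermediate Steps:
o = -219
w(W) = -1/196 (w(W) = ((0 + W)/(-196))/W = (W*(-1/196))/W = (-W/196)/W = -1/196)
1/w(o) = 1/(-1/196) = -196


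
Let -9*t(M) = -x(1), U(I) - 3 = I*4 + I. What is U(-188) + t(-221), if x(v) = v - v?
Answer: -937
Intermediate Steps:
x(v) = 0
U(I) = 3 + 5*I (U(I) = 3 + (I*4 + I) = 3 + (4*I + I) = 3 + 5*I)
t(M) = 0 (t(M) = -(-1)*0/9 = -⅑*0 = 0)
U(-188) + t(-221) = (3 + 5*(-188)) + 0 = (3 - 940) + 0 = -937 + 0 = -937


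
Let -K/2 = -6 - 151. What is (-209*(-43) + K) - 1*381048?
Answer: -371747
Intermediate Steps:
K = 314 (K = -2*(-6 - 151) = -2*(-157) = 314)
(-209*(-43) + K) - 1*381048 = (-209*(-43) + 314) - 1*381048 = (8987 + 314) - 381048 = 9301 - 381048 = -371747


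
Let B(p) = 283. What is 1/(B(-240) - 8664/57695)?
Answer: 57695/16319021 ≈ 0.0035354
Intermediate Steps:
1/(B(-240) - 8664/57695) = 1/(283 - 8664/57695) = 1/(16319021/57695) = 57695/16319021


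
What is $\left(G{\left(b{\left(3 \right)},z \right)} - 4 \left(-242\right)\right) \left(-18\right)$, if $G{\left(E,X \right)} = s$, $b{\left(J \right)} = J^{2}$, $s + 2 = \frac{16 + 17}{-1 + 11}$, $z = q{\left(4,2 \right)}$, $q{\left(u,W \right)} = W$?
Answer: $- \frac{87237}{5} \approx -17447.0$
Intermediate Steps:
$z = 2$
$s = \frac{13}{10}$ ($s = -2 + \frac{16 + 17}{-1 + 11} = -2 + \frac{33}{10} = \frac{13}{10} \approx 1.3$)
$G{\left(E,X \right)} = \frac{13}{10}$
$\left(G{\left(b{\left(3 \right)},z \right)} - 4 \left(-242\right)\right) \left(-18\right) = \left(\frac{13}{10} - 4 \left(-242\right)\right) \left(-18\right) = \left(\frac{13}{10} - -968\right) \left(-18\right) = \left(\frac{13}{10} + 968\right) \left(-18\right) = \frac{9693}{10} \left(-18\right) = - \frac{87237}{5}$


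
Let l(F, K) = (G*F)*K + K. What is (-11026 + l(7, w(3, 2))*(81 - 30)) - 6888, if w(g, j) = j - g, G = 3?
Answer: -19036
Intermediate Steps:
l(F, K) = K + 3*F*K (l(F, K) = (3*F)*K + K = 3*F*K + K = K + 3*F*K)
(-11026 + l(7, w(3, 2))*(81 - 30)) - 6888 = (-11026 + ((2 - 1*3)*(1 + 3*7))*(81 - 30)) - 6888 = (-11026 + ((2 - 3)*(1 + 21))*51) - 6888 = (-11026 - 1*22*51) - 6888 = (-11026 - 22*51) - 6888 = (-11026 - 1122) - 6888 = -12148 - 6888 = -19036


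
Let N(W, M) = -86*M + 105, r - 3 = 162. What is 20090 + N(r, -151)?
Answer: 33181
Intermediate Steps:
r = 165 (r = 3 + 162 = 165)
N(W, M) = 105 - 86*M
20090 + N(r, -151) = 20090 + (105 - 86*(-151)) = 20090 + (105 + 12986) = 20090 + 13091 = 33181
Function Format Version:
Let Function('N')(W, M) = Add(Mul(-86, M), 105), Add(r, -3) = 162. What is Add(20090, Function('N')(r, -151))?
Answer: 33181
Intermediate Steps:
r = 165 (r = Add(3, 162) = 165)
Function('N')(W, M) = Add(105, Mul(-86, M))
Add(20090, Function('N')(r, -151)) = Add(20090, Add(105, Mul(-86, -151))) = Add(20090, Add(105, 12986)) = Add(20090, 13091) = 33181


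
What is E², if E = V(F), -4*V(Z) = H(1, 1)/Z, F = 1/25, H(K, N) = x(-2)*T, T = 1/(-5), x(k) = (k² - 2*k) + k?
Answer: 225/4 ≈ 56.250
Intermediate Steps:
x(k) = k² - k
T = -⅕ ≈ -0.20000
H(K, N) = -6/5 (H(K, N) = -2*(-1 - 2)*(-⅕) = -2*(-3)*(-⅕) = 6*(-⅕) = -6/5)
F = 1/25 ≈ 0.040000
V(Z) = 3/(10*Z) (V(Z) = -(-3)/(10*Z) = 3/(10*Z))
E = 15/2 (E = 3/(10*(1/25)) = (3/10)*25 = 15/2 ≈ 7.5000)
E² = (15/2)² = 225/4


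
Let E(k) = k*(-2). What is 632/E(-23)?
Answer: 316/23 ≈ 13.739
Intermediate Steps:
E(k) = -2*k
632/E(-23) = 632/((-2*(-23))) = 632/46 = 632*(1/46) = 316/23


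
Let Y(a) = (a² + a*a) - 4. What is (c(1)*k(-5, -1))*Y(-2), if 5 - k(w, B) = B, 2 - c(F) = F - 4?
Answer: 120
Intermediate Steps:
c(F) = 6 - F (c(F) = 2 - (F - 4) = 2 - (-4 + F) = 2 + (4 - F) = 6 - F)
k(w, B) = 5 - B
Y(a) = -4 + 2*a² (Y(a) = (a² + a²) - 4 = 2*a² - 4 = -4 + 2*a²)
(c(1)*k(-5, -1))*Y(-2) = ((6 - 1*1)*(5 - 1*(-1)))*(-4 + 2*(-2)²) = ((6 - 1)*(5 + 1))*(-4 + 2*4) = (5*6)*(-4 + 8) = 30*4 = 120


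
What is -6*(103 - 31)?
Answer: -432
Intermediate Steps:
-6*(103 - 31) = -6*72 = -432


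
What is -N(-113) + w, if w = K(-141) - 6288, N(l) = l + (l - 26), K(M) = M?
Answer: -6177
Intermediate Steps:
N(l) = -26 + 2*l (N(l) = l + (-26 + l) = -26 + 2*l)
w = -6429 (w = -141 - 6288 = -6429)
-N(-113) + w = -(-26 + 2*(-113)) - 6429 = -(-26 - 226) - 6429 = -1*(-252) - 6429 = 252 - 6429 = -6177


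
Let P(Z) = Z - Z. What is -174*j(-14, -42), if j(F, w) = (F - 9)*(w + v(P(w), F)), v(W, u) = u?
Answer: -224112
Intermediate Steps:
P(Z) = 0
j(F, w) = (-9 + F)*(F + w) (j(F, w) = (F - 9)*(w + F) = (-9 + F)*(F + w))
-174*j(-14, -42) = -174*((-14)**2 - 9*(-14) - 9*(-42) - 14*(-42)) = -174*(196 + 126 + 378 + 588) = -174*1288 = -224112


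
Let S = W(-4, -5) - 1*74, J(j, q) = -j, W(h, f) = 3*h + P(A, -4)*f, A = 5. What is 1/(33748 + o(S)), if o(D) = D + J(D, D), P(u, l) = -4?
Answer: 1/33748 ≈ 2.9631e-5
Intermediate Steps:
W(h, f) = -4*f + 3*h (W(h, f) = 3*h - 4*f = -4*f + 3*h)
S = -66 (S = (-4*(-5) + 3*(-4)) - 1*74 = (20 - 12) - 74 = 8 - 74 = -66)
o(D) = 0 (o(D) = D - D = 0)
1/(33748 + o(S)) = 1/(33748 + 0) = 1/33748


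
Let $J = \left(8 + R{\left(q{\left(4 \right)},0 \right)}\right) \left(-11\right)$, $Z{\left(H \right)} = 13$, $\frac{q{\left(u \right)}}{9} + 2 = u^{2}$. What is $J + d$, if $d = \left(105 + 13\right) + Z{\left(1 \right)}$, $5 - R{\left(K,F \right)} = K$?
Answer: $1374$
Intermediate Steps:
$q{\left(u \right)} = -18 + 9 u^{2}$
$R{\left(K,F \right)} = 5 - K$
$J = 1243$ ($J = \left(8 + \left(5 - \left(-18 + 9 \cdot 4^{2}\right)\right)\right) \left(-11\right) = \left(8 + \left(5 - \left(-18 + 9 \cdot 16\right)\right)\right) \left(-11\right) = \left(8 + \left(5 - \left(-18 + 144\right)\right)\right) \left(-11\right) = \left(8 + \left(5 - 126\right)\right) \left(-11\right) = \left(8 - 121\right) \left(-11\right) = \left(-113\right) \left(-11\right) = 1243$)
$d = 131$ ($d = \left(105 + 13\right) + 13 = 118 + 13 = 131$)
$J + d = 1243 + 131 = 1374$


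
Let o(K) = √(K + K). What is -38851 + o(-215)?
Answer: -38851 + I*√430 ≈ -38851.0 + 20.736*I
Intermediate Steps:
o(K) = √2*√K (o(K) = √(2*K) = √2*√K)
-38851 + o(-215) = -38851 + √2*√(-215) = -38851 + √2*(I*√215) = -38851 + I*√430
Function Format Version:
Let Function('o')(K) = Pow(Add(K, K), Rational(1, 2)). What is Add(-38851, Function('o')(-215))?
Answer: Add(-38851, Mul(I, Pow(430, Rational(1, 2)))) ≈ Add(-38851., Mul(20.736, I))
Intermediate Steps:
Function('o')(K) = Mul(Pow(2, Rational(1, 2)), Pow(K, Rational(1, 2))) (Function('o')(K) = Pow(Mul(2, K), Rational(1, 2)) = Mul(Pow(2, Rational(1, 2)), Pow(K, Rational(1, 2))))
Add(-38851, Function('o')(-215)) = Add(-38851, Mul(Pow(2, Rational(1, 2)), Pow(-215, Rational(1, 2)))) = Add(-38851, Mul(Pow(2, Rational(1, 2)), Mul(I, Pow(215, Rational(1, 2))))) = Add(-38851, Mul(I, Pow(430, Rational(1, 2))))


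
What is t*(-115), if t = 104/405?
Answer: -2392/81 ≈ -29.531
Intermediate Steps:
t = 104/405 (t = 104*(1/405) = 104/405 ≈ 0.25679)
t*(-115) = (104/405)*(-115) = -2392/81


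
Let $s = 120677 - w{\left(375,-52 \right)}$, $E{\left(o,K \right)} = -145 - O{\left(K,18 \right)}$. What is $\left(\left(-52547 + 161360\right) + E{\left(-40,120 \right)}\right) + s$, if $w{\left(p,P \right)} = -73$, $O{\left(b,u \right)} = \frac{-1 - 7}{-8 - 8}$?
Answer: $\frac{458835}{2} \approx 2.2942 \cdot 10^{5}$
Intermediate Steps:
$O{\left(b,u \right)} = \frac{1}{2}$ ($O{\left(b,u \right)} = - \frac{8}{-16} = \left(-8\right) \left(- \frac{1}{16}\right) = \frac{1}{2}$)
$E{\left(o,K \right)} = - \frac{291}{2}$ ($E{\left(o,K \right)} = -145 - \frac{1}{2} = - \frac{291}{2}$)
$s = 120750$ ($s = 120677 - -73 = 120677 + 73 = 120750$)
$\left(\left(-52547 + 161360\right) + E{\left(-40,120 \right)}\right) + s = \left(\left(-52547 + 161360\right) - \frac{291}{2}\right) + 120750 = \left(108813 - \frac{291}{2}\right) + 120750 = \frac{217335}{2} + 120750 = \frac{458835}{2}$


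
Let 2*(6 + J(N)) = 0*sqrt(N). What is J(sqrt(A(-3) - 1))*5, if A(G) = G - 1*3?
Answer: -30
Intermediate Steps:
A(G) = -3 + G (A(G) = G - 3 = -3 + G)
J(N) = -6 (J(N) = -6 + (0*sqrt(N))/2 = -6 + (1/2)*0 = -6 + 0 = -6)
J(sqrt(A(-3) - 1))*5 = -6*5 = -30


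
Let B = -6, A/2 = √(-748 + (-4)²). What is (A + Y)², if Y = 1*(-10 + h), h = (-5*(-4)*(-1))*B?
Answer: 9172 + 880*I*√183 ≈ 9172.0 + 11904.0*I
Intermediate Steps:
A = 4*I*√183 (A = 2*√(-748 + (-4)²) = 2*√(-748 + 16) = 2*√(-732) = 2*(2*I*√183) = 4*I*√183 ≈ 54.111*I)
h = 120 (h = (-5*(-4)*(-1))*(-6) = (20*(-1))*(-6) = -20*(-6) = 120)
Y = 110 (Y = 1*(-10 + 120) = 1*110 = 110)
(A + Y)² = (4*I*√183 + 110)² = (110 + 4*I*√183)²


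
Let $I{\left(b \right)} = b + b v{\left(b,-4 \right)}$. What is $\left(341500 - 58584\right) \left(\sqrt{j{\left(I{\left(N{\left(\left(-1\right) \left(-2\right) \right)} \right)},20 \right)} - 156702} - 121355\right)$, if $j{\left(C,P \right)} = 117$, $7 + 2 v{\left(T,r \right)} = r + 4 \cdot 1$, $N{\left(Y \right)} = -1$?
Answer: $-34333271180 + 282916 i \sqrt{156585} \approx -3.4333 \cdot 10^{10} + 1.1195 \cdot 10^{8} i$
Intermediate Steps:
$v{\left(T,r \right)} = - \frac{3}{2} + \frac{r}{2}$ ($v{\left(T,r \right)} = - \frac{7}{2} + \frac{r + 4 \cdot 1}{2} = - \frac{7}{2} + \frac{r + 4}{2} = - \frac{7}{2} + \frac{4 + r}{2} = - \frac{7}{2} + \left(2 + \frac{r}{2}\right) = - \frac{3}{2} + \frac{r}{2}$)
$I{\left(b \right)} = - \frac{5 b}{2}$ ($I{\left(b \right)} = b + b \left(- \frac{3}{2} + \frac{1}{2} \left(-4\right)\right) = b + b \left(- \frac{3}{2} - 2\right) = b + b \left(- \frac{7}{2}\right) = b - \frac{7 b}{2} = - \frac{5 b}{2}$)
$\left(341500 - 58584\right) \left(\sqrt{j{\left(I{\left(N{\left(\left(-1\right) \left(-2\right) \right)} \right)},20 \right)} - 156702} - 121355\right) = \left(341500 - 58584\right) \left(\sqrt{117 - 156702} - 121355\right) = 282916 \left(\sqrt{-156585} - 121355\right) = 282916 \left(i \sqrt{156585} - 121355\right) = 282916 \left(-121355 + i \sqrt{156585}\right) = -34333271180 + 282916 i \sqrt{156585}$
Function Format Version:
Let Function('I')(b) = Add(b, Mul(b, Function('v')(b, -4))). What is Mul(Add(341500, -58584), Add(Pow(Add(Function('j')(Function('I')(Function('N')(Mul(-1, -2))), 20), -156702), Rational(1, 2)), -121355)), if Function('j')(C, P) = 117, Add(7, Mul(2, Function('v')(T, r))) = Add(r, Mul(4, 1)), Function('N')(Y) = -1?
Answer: Add(-34333271180, Mul(282916, I, Pow(156585, Rational(1, 2)))) ≈ Add(-3.4333e+10, Mul(1.1195e+8, I))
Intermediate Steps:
Function('v')(T, r) = Add(Rational(-3, 2), Mul(Rational(1, 2), r)) (Function('v')(T, r) = Add(Rational(-7, 2), Mul(Rational(1, 2), Add(r, Mul(4, 1)))) = Add(Rational(-7, 2), Mul(Rational(1, 2), Add(r, 4))) = Add(Rational(-7, 2), Mul(Rational(1, 2), Add(4, r))) = Add(Rational(-7, 2), Add(2, Mul(Rational(1, 2), r))) = Add(Rational(-3, 2), Mul(Rational(1, 2), r)))
Function('I')(b) = Mul(Rational(-5, 2), b) (Function('I')(b) = Add(b, Mul(b, Add(Rational(-3, 2), Mul(Rational(1, 2), -4)))) = Add(b, Mul(b, Add(Rational(-3, 2), -2))) = Add(b, Mul(b, Rational(-7, 2))) = Add(b, Mul(Rational(-7, 2), b)) = Mul(Rational(-5, 2), b))
Mul(Add(341500, -58584), Add(Pow(Add(Function('j')(Function('I')(Function('N')(Mul(-1, -2))), 20), -156702), Rational(1, 2)), -121355)) = Mul(Add(341500, -58584), Add(Pow(Add(117, -156702), Rational(1, 2)), -121355)) = Mul(282916, Add(Pow(-156585, Rational(1, 2)), -121355)) = Mul(282916, Add(Mul(I, Pow(156585, Rational(1, 2))), -121355)) = Mul(282916, Add(-121355, Mul(I, Pow(156585, Rational(1, 2))))) = Add(-34333271180, Mul(282916, I, Pow(156585, Rational(1, 2))))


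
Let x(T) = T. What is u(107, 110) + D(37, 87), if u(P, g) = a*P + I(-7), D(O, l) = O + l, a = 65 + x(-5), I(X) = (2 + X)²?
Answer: 6569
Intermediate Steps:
a = 60 (a = 65 - 5 = 60)
u(P, g) = 25 + 60*P (u(P, g) = 60*P + (2 - 7)² = 60*P + (-5)² = 60*P + 25 = 25 + 60*P)
u(107, 110) + D(37, 87) = (25 + 60*107) + (37 + 87) = (25 + 6420) + 124 = 6445 + 124 = 6569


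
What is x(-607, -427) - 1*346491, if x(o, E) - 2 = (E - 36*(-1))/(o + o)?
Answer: -420637255/1214 ≈ -3.4649e+5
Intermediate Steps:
x(o, E) = 2 + (36 + E)/(2*o) (x(o, E) = 2 + (E - 36*(-1))/(o + o) = 2 + (E + 36)/((2*o)) = 2 + (36 + E)*(1/(2*o)) = 2 + (36 + E)/(2*o))
x(-607, -427) - 1*346491 = (½)*(36 - 427 + 4*(-607))/(-607) - 1*346491 = (½)*(-1/607)*(36 - 427 - 2428) - 346491 = (½)*(-1/607)*(-2819) - 346491 = 2819/1214 - 346491 = -420637255/1214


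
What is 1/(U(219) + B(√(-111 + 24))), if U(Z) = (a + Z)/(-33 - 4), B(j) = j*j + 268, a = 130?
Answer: 37/6348 ≈ 0.0058286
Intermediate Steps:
B(j) = 268 + j² (B(j) = j² + 268 = 268 + j²)
U(Z) = -130/37 - Z/37 (U(Z) = (130 + Z)/(-33 - 4) = (130 + Z)/(-37) = (130 + Z)*(-1/37) = -130/37 - Z/37)
1/(U(219) + B(√(-111 + 24))) = 1/((-130/37 - 1/37*219) + (268 + (√(-111 + 24))²)) = 1/((-130/37 - 219/37) + (268 + (√(-87))²)) = 1/(-349/37 + (268 + (I*√87)²)) = 1/(-349/37 + (268 - 87)) = 1/(-349/37 + 181) = 1/(6348/37) = 37/6348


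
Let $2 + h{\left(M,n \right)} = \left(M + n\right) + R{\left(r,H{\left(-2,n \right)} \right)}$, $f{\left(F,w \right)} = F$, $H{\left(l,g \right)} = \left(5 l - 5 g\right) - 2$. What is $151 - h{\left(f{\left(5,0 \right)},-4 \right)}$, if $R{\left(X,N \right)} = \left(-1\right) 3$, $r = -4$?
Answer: $155$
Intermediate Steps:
$H{\left(l,g \right)} = -2 - 5 g + 5 l$ ($H{\left(l,g \right)} = \left(- 5 g + 5 l\right) - 2 = -2 - 5 g + 5 l$)
$R{\left(X,N \right)} = -3$
$h{\left(M,n \right)} = -5 + M + n$ ($h{\left(M,n \right)} = -2 - \left(3 - M - n\right) = -2 + \left(-3 + M + n\right) = -5 + M + n$)
$151 - h{\left(f{\left(5,0 \right)},-4 \right)} = 151 - \left(-5 + 5 - 4\right) = 151 - -4 = 151 + 4 = 155$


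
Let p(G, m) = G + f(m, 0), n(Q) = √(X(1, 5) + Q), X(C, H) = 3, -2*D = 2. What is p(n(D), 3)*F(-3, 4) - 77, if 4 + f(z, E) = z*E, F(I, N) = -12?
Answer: -29 - 12*√2 ≈ -45.971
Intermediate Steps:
D = -1 (D = -½*2 = -1)
f(z, E) = -4 + E*z (f(z, E) = -4 + z*E = -4 + E*z)
n(Q) = √(3 + Q)
p(G, m) = -4 + G (p(G, m) = G + (-4 + 0*m) = G + (-4 + 0) = G - 4 = -4 + G)
p(n(D), 3)*F(-3, 4) - 77 = (-4 + √(3 - 1))*(-12) - 77 = (-4 + √2)*(-12) - 77 = (48 - 12*√2) - 77 = -29 - 12*√2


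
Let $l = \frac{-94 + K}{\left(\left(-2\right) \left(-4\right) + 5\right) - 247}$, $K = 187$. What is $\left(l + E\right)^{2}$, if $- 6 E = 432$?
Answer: $\frac{31888609}{6084} \approx 5241.4$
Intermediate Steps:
$E = -72$ ($E = \left(- \frac{1}{6}\right) 432 = -72$)
$l = - \frac{31}{78}$ ($l = \frac{-94 + 187}{\left(\left(-2\right) \left(-4\right) + 5\right) - 247} = \frac{93}{\left(8 + 5\right) - 247} = \frac{93}{13 - 247} = \frac{93}{-234} = 93 \left(- \frac{1}{234}\right) = - \frac{31}{78} \approx -0.39744$)
$\left(l + E\right)^{2} = \left(- \frac{31}{78} - 72\right)^{2} = \left(- \frac{5647}{78}\right)^{2} = \frac{31888609}{6084}$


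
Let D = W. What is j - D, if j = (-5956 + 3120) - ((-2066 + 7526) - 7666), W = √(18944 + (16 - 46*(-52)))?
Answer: -630 - 2*√5338 ≈ -776.12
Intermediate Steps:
W = 2*√5338 (W = √(18944 + (16 + 2392)) = √(18944 + 2408) = √21352 = 2*√5338 ≈ 146.12)
D = 2*√5338 ≈ 146.12
j = -630 (j = -2836 - (5460 - 7666) = -2836 - 1*(-2206) = -2836 + 2206 = -630)
j - D = -630 - 2*√5338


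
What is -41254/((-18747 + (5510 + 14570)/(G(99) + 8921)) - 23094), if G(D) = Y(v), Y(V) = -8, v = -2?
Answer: 367696902/372908753 ≈ 0.98602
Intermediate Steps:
G(D) = -8
-41254/((-18747 + (5510 + 14570)/(G(99) + 8921)) - 23094) = -41254/((-18747 + (5510 + 14570)/(-8 + 8921)) - 23094) = -41254/((-18747 + 20080/8913) - 23094) = -41254/(-167071931/8913 - 23094) = -41254/(-372908753/8913) = -41254*(-8913/372908753) = 367696902/372908753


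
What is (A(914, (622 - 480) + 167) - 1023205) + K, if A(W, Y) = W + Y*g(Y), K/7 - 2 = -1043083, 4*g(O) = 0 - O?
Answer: -33390913/4 ≈ -8.3477e+6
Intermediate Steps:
g(O) = -O/4 (g(O) = (0 - O)/4 = (-O)/4 = -O/4)
K = -7301567 (K = 14 + 7*(-1043083) = 14 - 7301581 = -7301567)
A(W, Y) = W - Y²/4 (A(W, Y) = W + Y*(-Y/4) = W - Y²/4)
(A(914, (622 - 480) + 167) - 1023205) + K = ((914 - ((622 - 480) + 167)²/4) - 1023205) - 7301567 = ((914 - (142 + 167)²/4) - 1023205) - 7301567 = ((914 - ¼*309²) - 1023205) - 7301567 = ((914 - ¼*95481) - 1023205) - 7301567 = ((914 - 95481/4) - 1023205) - 7301567 = (-91825/4 - 1023205) - 7301567 = -4184645/4 - 7301567 = -33390913/4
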